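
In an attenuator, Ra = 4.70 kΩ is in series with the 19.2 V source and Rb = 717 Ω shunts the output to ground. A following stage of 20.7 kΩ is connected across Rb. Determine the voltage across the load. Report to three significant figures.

V_out ≈ 2.47 V

The load sits in parallel with Rb: Rb‖R_L = (717 × 20700) / (717 + 20700) = 693.0 Ω.
V_out = 19.2 × 693.0 / (4700 + 693.0) = 19.2 × 693.0/5393 = 2.47 V.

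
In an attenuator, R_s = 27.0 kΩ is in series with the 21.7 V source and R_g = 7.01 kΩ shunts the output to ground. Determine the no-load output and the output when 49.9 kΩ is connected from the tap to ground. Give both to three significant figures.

Unloaded: 4.47 V; loaded: 4.02 V

Open-circuit: V = 21.7 × 7.01/(27.0 + 7.01) = 4.47 V.
With the load, R_g becomes R_g‖R_L = 6.147 kΩ, so V = 21.7 × 6.147/33.15 = 4.02 V.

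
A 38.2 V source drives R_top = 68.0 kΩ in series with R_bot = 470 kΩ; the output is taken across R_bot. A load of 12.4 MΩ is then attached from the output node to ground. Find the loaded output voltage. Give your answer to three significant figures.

V_out ≈ 33.2 V

The load sits in parallel with R_bot: R_bot‖R_L = (470 × 12400) / (470 + 12400) = 452.8 kΩ.
V_out = 38.2 × 452.8 / (68.0 + 452.8) = 38.2 × 452.8/520.8 = 33.2 V.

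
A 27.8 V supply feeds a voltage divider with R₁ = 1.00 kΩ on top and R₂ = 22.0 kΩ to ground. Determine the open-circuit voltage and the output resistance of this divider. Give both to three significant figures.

V_th is the open-circuit tap voltage: 27.8 × 22.0/(1.00 + 22.0) = 26.6 V.
With the supply zeroed, R₁ and R₂ appear in parallel from the tap: R_th = R₁‖R₂ = (1.00 × 22.0)/23.00 = 957 Ω.

V_th = 26.6 V, R_th = 957 Ω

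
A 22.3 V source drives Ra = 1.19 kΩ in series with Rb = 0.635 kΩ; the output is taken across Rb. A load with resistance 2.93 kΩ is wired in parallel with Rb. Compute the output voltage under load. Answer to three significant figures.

V_out ≈ 6.80 V

The load sits in parallel with Rb: Rb‖R_L = (635 × 2930) / (635 + 2930) = 521.9 Ω.
V_out = 22.3 × 521.9 / (1190 + 521.9) = 22.3 × 521.9/1712 = 6.80 V.
(Unloaded it would have been 7.76 V.)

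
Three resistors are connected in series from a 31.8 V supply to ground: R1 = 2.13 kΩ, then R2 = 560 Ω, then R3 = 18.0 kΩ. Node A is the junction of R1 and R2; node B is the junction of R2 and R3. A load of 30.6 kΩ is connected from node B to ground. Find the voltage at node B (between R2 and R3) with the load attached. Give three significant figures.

V ≈ 25.7 V

At node B, R3 is in parallel with the load: R3‖R_L = 11330 Ω.
Below node A the resistance is R2 + (R3‖R_L) = 11890 Ω, so V_A = 31.8 × 11890/14020 = 26.97 V.
Then V_B = V_A × (R3‖R_L)/(R2 + R3‖R_L) = 26.97 × 11330/11890 = 25.7 V.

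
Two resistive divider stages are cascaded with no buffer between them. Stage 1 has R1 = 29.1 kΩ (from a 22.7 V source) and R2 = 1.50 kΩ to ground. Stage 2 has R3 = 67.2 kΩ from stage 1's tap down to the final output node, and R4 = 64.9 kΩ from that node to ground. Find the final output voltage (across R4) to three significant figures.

V_out ≈ 0.541 V

Stage 2 presents R3+R4 = 132.1 kΩ as a load on stage 1's tap.
Stage 1's lower leg becomes R2‖(R3+R4) = 1.483 kΩ, so V_mid = 22.7 × 1.483/30.58 = 1.101 V.
Stage 2 is itself unloaded: V_out = V_mid × R4/(R3+R4) = 1.101 × 64.9/132.1 = 0.541 V.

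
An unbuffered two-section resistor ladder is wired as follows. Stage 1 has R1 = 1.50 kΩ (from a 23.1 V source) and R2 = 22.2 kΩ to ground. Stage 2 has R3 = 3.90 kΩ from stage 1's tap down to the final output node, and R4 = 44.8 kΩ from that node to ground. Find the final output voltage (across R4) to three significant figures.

Stage 2 presents R3+R4 = 48.70 kΩ as a load on stage 1's tap.
Stage 1's lower leg becomes R2‖(R3+R4) = 15.25 kΩ, so V_mid = 23.1 × 15.25/16.75 = 21.03 V.
Stage 2 is itself unloaded: V_out = V_mid × R4/(R3+R4) = 21.03 × 44.8/48.70 = 19.3 V.

V_out ≈ 19.3 V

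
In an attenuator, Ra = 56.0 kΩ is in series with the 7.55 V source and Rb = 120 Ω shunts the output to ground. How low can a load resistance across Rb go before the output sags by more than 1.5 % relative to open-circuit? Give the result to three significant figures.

R_L(min) ≈ 7.86 kΩ

Output resistance R_th = Ra‖Rb = (56000 × 120)/56120 = 119.7 Ω.
The fractional drop is R_th/(R_th + R_L); requiring this ≤ 0.0150 gives R_L ≥ R_th(1/0.0150 − 1) = 119.7 × 65.67 = 7.86 kΩ.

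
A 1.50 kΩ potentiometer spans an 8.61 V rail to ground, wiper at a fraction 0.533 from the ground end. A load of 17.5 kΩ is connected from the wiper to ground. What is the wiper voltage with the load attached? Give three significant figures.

V ≈ 4.49 V

The wiper splits the pot into (1−α)R = 700.5 Ω above and αR = 799.5 Ω below.
Lower section ‖ load = 764.6 Ω.
V_wiper = 8.61 × 764.6/(700.5 + 764.6) = 4.49 V.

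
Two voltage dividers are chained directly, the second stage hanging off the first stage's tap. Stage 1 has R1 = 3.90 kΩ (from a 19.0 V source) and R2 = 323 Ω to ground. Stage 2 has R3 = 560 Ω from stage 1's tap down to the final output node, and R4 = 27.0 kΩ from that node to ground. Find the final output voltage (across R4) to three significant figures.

V_out ≈ 1.41 V

Stage 2 presents R3+R4 = 27560 Ω as a load on stage 1's tap.
Stage 1's lower leg becomes R2‖(R3+R4) = 319.3 Ω, so V_mid = 19.0 × 319.3/4219 = 1.438 V.
Stage 2 is itself unloaded: V_out = V_mid × R4/(R3+R4) = 1.438 × 27000/27560 = 1.41 V.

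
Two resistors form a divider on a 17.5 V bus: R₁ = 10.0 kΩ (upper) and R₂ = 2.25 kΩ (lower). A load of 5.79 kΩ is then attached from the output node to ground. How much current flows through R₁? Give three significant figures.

R₂‖R_L = 1.620 kΩ, so the source sees R₁ + R₂‖R_L = 11.62 kΩ.
I = 17.5 V / 11.62 kΩ = 1.51 mA.

I ≈ 1.51 mA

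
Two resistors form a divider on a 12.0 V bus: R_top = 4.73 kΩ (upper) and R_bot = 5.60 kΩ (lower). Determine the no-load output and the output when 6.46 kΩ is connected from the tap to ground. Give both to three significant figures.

Unloaded: 6.51 V; loaded: 4.66 V

Open-circuit: V = 12.0 × 5.60/(4.73 + 5.60) = 6.51 V.
With the load, R_bot becomes R_bot‖R_L = 3.000 kΩ, so V = 12.0 × 3.000/7.730 = 4.66 V.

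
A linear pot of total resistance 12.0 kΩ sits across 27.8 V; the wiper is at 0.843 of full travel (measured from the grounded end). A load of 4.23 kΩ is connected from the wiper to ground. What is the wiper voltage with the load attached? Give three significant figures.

The wiper splits the pot into (1−α)R = 1.884 kΩ above and αR = 10.12 kΩ below.
Lower section ‖ load = 2.983 kΩ.
V_wiper = 27.8 × 2.983/(1.884 + 2.983) = 17.0 V.

V ≈ 17.0 V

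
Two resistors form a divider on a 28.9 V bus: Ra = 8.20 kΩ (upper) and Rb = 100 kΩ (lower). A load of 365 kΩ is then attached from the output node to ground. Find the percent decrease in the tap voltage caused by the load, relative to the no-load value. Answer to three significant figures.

The divider's output (Thévenin) resistance is Ra‖Rb = 7.579 kΩ.
Fractional drop under load = R_th/(R_th + R_L) = 7.579 / (7.579 + 365) = 0.02034.
So the output falls by 2.03 %.

2.03 %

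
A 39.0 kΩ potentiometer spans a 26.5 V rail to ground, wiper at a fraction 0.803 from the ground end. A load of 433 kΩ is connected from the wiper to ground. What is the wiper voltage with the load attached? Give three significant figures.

The wiper splits the pot into (1−α)R = 7.683 kΩ above and αR = 31.32 kΩ below.
Lower section ‖ load = 29.20 kΩ.
V_wiper = 26.5 × 29.20/(7.683 + 29.20) = 21.0 V.

V ≈ 21.0 V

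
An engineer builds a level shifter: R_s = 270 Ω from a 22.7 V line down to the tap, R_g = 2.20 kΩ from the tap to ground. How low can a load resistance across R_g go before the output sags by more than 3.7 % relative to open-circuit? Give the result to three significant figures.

Output resistance R_th = R_s‖R_g = (270 × 2200)/2470 = 240.5 Ω.
The fractional drop is R_th/(R_th + R_L); requiring this ≤ 0.0370 gives R_L ≥ R_th(1/0.0370 − 1) = 240.5 × 26.03 = 6.26 kΩ.

R_L(min) ≈ 6.26 kΩ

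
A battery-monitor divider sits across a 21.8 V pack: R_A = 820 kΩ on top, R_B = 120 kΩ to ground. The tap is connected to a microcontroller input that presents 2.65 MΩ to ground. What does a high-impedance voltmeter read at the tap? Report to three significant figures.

The load sits in parallel with R_B: R_B‖R_L = (120 × 2650) / (120 + 2650) = 114.8 kΩ.
V_out = 21.8 × 114.8 / (820 + 114.8) = 21.8 × 114.8/934.8 = 2.68 V.

V_out ≈ 2.68 V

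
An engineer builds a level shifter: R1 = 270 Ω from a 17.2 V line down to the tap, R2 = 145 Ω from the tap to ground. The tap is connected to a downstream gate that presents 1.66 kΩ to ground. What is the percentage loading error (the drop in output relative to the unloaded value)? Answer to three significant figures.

The divider's output (Thévenin) resistance is R1‖R2 = 94.34 Ω.
Fractional drop under load = R_th/(R_th + R_L) = 94.34 / (94.34 + 1660) = 0.05377.
So the output falls by 5.38 %.

5.38 %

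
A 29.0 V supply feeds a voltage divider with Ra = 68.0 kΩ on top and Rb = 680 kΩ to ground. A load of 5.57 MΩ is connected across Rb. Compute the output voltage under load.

The load sits in parallel with Rb: Rb‖R_L = (680 × 5570) / (680 + 5570) = 606.0 kΩ.
V_out = 29.0 × 606.0 / (68.0 + 606.0) = 29.0 × 606.0/674.0 = 26.1 V.
(Unloaded it would have been 26.4 V.)

V_out ≈ 26.1 V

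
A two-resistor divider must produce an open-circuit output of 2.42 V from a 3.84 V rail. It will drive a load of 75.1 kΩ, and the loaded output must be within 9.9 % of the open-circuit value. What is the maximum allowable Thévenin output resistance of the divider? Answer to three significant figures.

R_th ≤ 8.25 kΩ

Loading drop = R_th/(R_th + R_L) ≤ 0.0990, so R_th ≤ R_L · ε/(1−ε) = 75.1 kΩ × 0.0990/0.9010 = 8.25 kΩ.
(Any R1, R2 with R2/(R1+R2) = 0.630 and R1‖R2 ≤ 8.25 kΩ will meet the spec.)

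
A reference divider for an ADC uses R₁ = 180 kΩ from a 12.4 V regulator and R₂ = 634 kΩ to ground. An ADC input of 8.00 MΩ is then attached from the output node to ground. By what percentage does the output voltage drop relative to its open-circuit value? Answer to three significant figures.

1.72 %

The divider's output (Thévenin) resistance is R₁‖R₂ = 140.2 kΩ.
Fractional drop under load = R_th/(R_th + R_L) = 140.2 / (140.2 + 8000) = 0.01722.
So the output falls by 1.72 %.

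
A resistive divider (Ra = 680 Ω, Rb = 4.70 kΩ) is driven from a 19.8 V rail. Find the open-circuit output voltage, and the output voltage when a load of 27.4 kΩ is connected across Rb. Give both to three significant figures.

Open-circuit: V = 19.8 × 4700/(680 + 4700) = 17.3 V.
With the load, Rb becomes Rb‖R_L = 4012 Ω, so V = 19.8 × 4012/4692 = 16.9 V.

Unloaded: 17.3 V; loaded: 16.9 V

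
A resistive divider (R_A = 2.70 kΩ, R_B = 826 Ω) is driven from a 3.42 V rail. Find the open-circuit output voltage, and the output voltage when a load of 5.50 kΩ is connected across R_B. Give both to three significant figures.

Unloaded: 0.801 V; loaded: 0.719 V

Open-circuit: V = 3.42 × 826/(2700 + 826) = 0.801 V.
With the load, R_B becomes R_B‖R_L = 718.1 Ω, so V = 3.42 × 718.1/3418 = 0.719 V.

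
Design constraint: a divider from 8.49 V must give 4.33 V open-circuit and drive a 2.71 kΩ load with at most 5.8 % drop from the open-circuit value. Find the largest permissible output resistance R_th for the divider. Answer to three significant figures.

R_th ≤ 167 Ω

Loading drop = R_th/(R_th + R_L) ≤ 0.0580, so R_th ≤ R_L · ε/(1−ε) = 2.71 kΩ × 0.0580/0.9420 = 167 Ω.
(Any R1, R2 with R2/(R1+R2) = 0.510 and R1‖R2 ≤ 167 Ω will meet the spec.)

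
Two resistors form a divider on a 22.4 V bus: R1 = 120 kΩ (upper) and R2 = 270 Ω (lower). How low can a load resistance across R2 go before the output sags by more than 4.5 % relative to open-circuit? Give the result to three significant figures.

Output resistance R_th = R1‖R2 = (120000 × 270)/120300 = 269.4 Ω.
The fractional drop is R_th/(R_th + R_L); requiring this ≤ 0.0450 gives R_L ≥ R_th(1/0.0450 − 1) = 269.4 × 21.22 = 5.72 kΩ.

R_L(min) ≈ 5.72 kΩ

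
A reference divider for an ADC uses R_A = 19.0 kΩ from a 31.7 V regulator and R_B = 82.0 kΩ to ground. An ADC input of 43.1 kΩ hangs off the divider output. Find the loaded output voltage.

The load sits in parallel with R_B: R_B‖R_L = (82.0 × 43.1) / (82.0 + 43.1) = 28.25 kΩ.
V_out = 31.7 × 28.25 / (19.0 + 28.25) = 31.7 × 28.25/47.25 = 19.0 V.

V_out ≈ 19.0 V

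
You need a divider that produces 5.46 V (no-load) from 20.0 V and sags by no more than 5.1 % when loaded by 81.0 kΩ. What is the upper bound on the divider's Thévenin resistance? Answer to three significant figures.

R_th ≤ 4.35 kΩ

Loading drop = R_th/(R_th + R_L) ≤ 0.0510, so R_th ≤ R_L · ε/(1−ε) = 81.0 kΩ × 0.0510/0.9490 = 4.35 kΩ.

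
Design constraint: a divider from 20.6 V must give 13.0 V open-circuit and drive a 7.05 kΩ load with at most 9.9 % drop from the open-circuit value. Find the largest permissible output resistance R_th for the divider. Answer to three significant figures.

R_th ≤ 775 Ω

Loading drop = R_th/(R_th + R_L) ≤ 0.0990, so R_th ≤ R_L · ε/(1−ε) = 7.05 kΩ × 0.0990/0.9010 = 775 Ω.
(Any R1, R2 with R2/(R1+R2) = 0.631 and R1‖R2 ≤ 775 Ω will meet the spec.)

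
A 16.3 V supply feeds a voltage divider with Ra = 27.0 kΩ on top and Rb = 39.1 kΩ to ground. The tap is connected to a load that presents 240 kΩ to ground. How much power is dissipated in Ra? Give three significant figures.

Total resistance from the source is Ra + (Rb‖R_L) = 60.62 kΩ, so I = 16.3/60.62 kΩ = 0.2689 mA.
P = I²·Ra = (0.2689 mA)² × 27.0 kΩ = 1.95 mW.

P ≈ 1.95 mW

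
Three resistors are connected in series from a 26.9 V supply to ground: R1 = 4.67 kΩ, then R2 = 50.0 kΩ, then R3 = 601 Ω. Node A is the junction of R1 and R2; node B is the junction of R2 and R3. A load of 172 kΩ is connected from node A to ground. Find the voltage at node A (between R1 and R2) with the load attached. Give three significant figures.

Below node A the series string R2+R3 = 50600 Ω sits in parallel with the 172000 Ω load: 39100 Ω.
V_A = 26.9 × 39100/(4670 + 39100) = 24.0 V.

V ≈ 24.0 V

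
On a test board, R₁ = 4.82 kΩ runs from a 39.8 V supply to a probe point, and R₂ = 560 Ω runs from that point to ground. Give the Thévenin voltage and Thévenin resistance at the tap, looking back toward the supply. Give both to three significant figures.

V_th = 4.14 V, R_th = 502 Ω

V_th is the open-circuit tap voltage: 39.8 × 560/(4820 + 560) = 4.14 V.
With the supply zeroed, R₁ and R₂ appear in parallel from the tap: R_th = R₁‖R₂ = (4820 × 560)/5380 = 502 Ω.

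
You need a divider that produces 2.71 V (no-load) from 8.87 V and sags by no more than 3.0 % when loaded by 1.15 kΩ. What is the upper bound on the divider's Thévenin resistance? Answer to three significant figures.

R_th ≤ 35.6 Ω

Loading drop = R_th/(R_th + R_L) ≤ 0.0300, so R_th ≤ R_L · ε/(1−ε) = 1.15 kΩ × 0.0300/0.9700 = 35.6 Ω.
(Any R1, R2 with R2/(R1+R2) = 0.306 and R1‖R2 ≤ 35.6 Ω will meet the spec.)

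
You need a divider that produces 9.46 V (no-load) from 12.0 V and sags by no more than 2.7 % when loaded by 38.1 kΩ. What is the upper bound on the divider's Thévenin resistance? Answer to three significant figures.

Loading drop = R_th/(R_th + R_L) ≤ 0.0270, so R_th ≤ R_L · ε/(1−ε) = 38.1 kΩ × 0.0270/0.9730 = 1.06 kΩ.
(Any R1, R2 with R2/(R1+R2) = 0.788 and R1‖R2 ≤ 1.06 kΩ will meet the spec.)

R_th ≤ 1.06 kΩ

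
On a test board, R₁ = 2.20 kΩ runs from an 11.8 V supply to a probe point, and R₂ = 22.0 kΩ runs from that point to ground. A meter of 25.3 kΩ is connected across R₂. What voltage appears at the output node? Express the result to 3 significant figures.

The load sits in parallel with R₂: R₂‖R_L = (22.0 × 25.3) / (22.0 + 25.3) = 11.77 kΩ.
V_out = 11.8 × 11.77 / (2.20 + 11.77) = 11.8 × 11.77/13.97 = 9.94 V.
(Unloaded it would have been 10.7 V.)

V_out ≈ 9.94 V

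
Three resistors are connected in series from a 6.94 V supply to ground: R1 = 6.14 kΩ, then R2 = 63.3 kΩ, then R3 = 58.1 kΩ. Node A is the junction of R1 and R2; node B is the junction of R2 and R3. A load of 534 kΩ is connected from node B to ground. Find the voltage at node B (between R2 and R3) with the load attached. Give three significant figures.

At node B, R3 is in parallel with the load: R3‖R_L = 52.40 kΩ.
Below node A the resistance is R2 + (R3‖R_L) = 115.7 kΩ, so V_A = 6.94 × 115.7/121.8 = 6.590 V.
Then V_B = V_A × (R3‖R_L)/(R2 + R3‖R_L) = 6.590 × 52.40/115.7 = 2.98 V.

V ≈ 2.98 V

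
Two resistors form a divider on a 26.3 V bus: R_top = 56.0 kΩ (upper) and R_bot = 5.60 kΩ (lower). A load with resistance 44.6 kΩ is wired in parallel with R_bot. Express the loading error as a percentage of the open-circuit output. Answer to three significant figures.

10.2 %

Unloaded V = 26.3 × 5.60/61.60 = 2.3909 V.
Loaded: R_bot‖R_L = 4.975 kΩ, giving V = 26.3 × 4.975/60.98 = 2.1460 V.
Drop = (2.3909 − 2.1460) / 2.3909 = 10.2 %.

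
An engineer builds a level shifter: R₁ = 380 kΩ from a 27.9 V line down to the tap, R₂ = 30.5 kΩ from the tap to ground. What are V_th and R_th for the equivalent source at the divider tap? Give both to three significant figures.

V_th is the open-circuit tap voltage: 27.9 × 30.5/(380 + 30.5) = 2.07 V.
With the supply zeroed, R₁ and R₂ appear in parallel from the tap: R_th = R₁‖R₂ = (380 × 30.5)/410.5 = 28.2 kΩ.

V_th = 2.07 V, R_th = 28.2 kΩ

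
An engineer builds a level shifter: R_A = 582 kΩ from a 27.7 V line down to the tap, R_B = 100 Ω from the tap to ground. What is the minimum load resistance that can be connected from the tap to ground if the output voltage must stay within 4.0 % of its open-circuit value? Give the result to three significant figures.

Output resistance R_th = R_A‖R_B = (582000 × 100)/582100 = 99.98 Ω.
The fractional drop is R_th/(R_th + R_L); requiring this ≤ 0.0400 gives R_L ≥ R_th(1/0.0400 − 1) = 99.98 × 24.00 = 2.40 kΩ.

R_L(min) ≈ 2.40 kΩ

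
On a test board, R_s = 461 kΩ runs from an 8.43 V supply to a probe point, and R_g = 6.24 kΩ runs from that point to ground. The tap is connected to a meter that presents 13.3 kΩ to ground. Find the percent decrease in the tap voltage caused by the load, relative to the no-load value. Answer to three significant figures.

31.6 %

The divider's output (Thévenin) resistance is R_s‖R_g = 6.157 kΩ.
Fractional drop under load = R_th/(R_th + R_L) = 6.157 / (6.157 + 13.3) = 0.3164.
So the output falls by 31.6 %.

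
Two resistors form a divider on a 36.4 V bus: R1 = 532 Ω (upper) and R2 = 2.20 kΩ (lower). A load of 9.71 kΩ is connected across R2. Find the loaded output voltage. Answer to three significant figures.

The load sits in parallel with R2: R2‖R_L = (2200 × 9710) / (2200 + 9710) = 1794 Ω.
V_out = 36.4 × 1794 / (532 + 1794) = 36.4 × 1794/2326 = 28.1 V.
(Unloaded it would have been 29.3 V.)

V_out ≈ 28.1 V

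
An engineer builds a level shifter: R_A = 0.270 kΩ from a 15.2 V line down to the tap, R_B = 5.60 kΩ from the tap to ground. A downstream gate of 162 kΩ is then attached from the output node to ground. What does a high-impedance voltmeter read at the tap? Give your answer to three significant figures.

The load sits in parallel with R_B: R_B‖R_L = (5600 × 162000) / (5600 + 162000) = 5413 Ω.
V_out = 15.2 × 5413 / (270 + 5413) = 15.2 × 5413/5683 = 14.5 V.

V_out ≈ 14.5 V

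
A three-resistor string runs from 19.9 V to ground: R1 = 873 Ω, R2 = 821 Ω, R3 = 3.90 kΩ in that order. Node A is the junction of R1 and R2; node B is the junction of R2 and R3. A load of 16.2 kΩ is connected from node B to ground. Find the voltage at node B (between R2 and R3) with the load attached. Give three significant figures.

At node B, R3 is in parallel with the load: R3‖R_L = 3143 Ω.
Below node A the resistance is R2 + (R3‖R_L) = 3964 Ω, so V_A = 19.9 × 3964/4837 = 16.31 V.
Then V_B = V_A × (R3‖R_L)/(R2 + R3‖R_L) = 16.31 × 3143/3964 = 12.9 V.

V ≈ 12.9 V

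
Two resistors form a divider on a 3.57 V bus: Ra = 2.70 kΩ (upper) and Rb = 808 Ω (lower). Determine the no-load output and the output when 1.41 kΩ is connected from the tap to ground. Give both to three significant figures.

Unloaded: 0.822 V; loaded: 0.571 V

Open-circuit: V = 3.57 × 808/(2700 + 808) = 0.822 V.
With the load, Rb becomes Rb‖R_L = 513.7 Ω, so V = 3.57 × 513.7/3214 = 0.571 V.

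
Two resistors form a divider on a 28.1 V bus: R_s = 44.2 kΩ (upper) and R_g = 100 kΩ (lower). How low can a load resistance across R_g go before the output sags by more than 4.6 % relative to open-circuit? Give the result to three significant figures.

Output resistance R_th = R_s‖R_g = (44.2 × 100)/144.2 = 30.65 kΩ.
The fractional drop is R_th/(R_th + R_L); requiring this ≤ 0.0460 gives R_L ≥ R_th(1/0.0460 − 1) = 30.65 × 20.74 = 636 kΩ.

R_L(min) ≈ 636 kΩ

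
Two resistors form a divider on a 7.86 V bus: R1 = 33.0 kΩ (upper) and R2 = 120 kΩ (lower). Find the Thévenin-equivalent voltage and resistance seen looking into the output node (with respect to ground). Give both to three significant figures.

V_th = 6.16 V, R_th = 25.9 kΩ

V_th is the open-circuit tap voltage: 7.86 × 120/(33.0 + 120) = 6.16 V.
With the supply zeroed, R1 and R2 appear in parallel from the tap: R_th = R1‖R2 = (33.0 × 120)/153.0 = 25.9 kΩ.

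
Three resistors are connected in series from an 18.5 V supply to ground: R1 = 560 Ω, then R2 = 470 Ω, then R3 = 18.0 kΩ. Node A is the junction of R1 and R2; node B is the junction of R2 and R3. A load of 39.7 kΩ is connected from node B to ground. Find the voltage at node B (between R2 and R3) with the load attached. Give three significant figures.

At node B, R3 is in parallel with the load: R3‖R_L = 12380 Ω.
Below node A the resistance is R2 + (R3‖R_L) = 12850 Ω, so V_A = 18.5 × 12850/13410 = 17.73 V.
Then V_B = V_A × (R3‖R_L)/(R2 + R3‖R_L) = 17.73 × 12380/12850 = 17.1 V.

V ≈ 17.1 V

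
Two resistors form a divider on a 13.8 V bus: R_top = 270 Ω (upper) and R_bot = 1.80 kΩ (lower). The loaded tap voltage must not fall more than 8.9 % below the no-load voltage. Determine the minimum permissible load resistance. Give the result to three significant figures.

R_L(min) ≈ 2.40 kΩ

Output resistance R_th = R_top‖R_bot = (270 × 1800)/2070 = 234.8 Ω.
The fractional drop is R_th/(R_th + R_L); requiring this ≤ 0.0890 gives R_L ≥ R_th(1/0.0890 − 1) = 234.8 × 10.24 = 2.40 kΩ.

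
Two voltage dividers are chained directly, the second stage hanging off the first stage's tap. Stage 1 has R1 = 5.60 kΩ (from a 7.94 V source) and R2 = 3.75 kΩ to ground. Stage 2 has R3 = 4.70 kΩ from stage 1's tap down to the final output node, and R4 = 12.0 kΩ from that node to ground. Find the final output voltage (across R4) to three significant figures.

V_out ≈ 2.02 V

Stage 2 presents R3+R4 = 16.70 kΩ as a load on stage 1's tap.
Stage 1's lower leg becomes R2‖(R3+R4) = 3.062 kΩ, so V_mid = 7.94 × 3.062/8.662 = 2.807 V.
Stage 2 is itself unloaded: V_out = V_mid × R4/(R3+R4) = 2.807 × 12.0/16.70 = 2.02 V.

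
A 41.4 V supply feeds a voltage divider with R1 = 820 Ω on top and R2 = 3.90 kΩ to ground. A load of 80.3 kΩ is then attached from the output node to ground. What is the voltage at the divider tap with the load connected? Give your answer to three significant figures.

V_out ≈ 33.9 V

The load sits in parallel with R2: R2‖R_L = (3900 × 80300) / (3900 + 80300) = 3719 Ω.
V_out = 41.4 × 3719 / (820 + 3719) = 41.4 × 3719/4539 = 33.9 V.
(Unloaded it would have been 34.2 V.)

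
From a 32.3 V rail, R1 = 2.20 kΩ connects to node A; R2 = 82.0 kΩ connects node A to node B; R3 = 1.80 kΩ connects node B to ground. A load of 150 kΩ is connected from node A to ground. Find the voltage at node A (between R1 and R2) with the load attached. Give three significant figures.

Below node A the series string R2+R3 = 83.80 kΩ sits in parallel with the 150 kΩ load: 53.76 kΩ.
V_A = 32.3 × 53.76/(2.20 + 53.76) = 31.0 V.

V ≈ 31.0 V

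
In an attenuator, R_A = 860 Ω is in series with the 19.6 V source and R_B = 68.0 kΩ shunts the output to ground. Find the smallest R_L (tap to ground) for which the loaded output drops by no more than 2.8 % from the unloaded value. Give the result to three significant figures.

Output resistance R_th = R_A‖R_B = (860 × 68000)/68860 = 849.3 Ω.
The fractional drop is R_th/(R_th + R_L); requiring this ≤ 0.0280 gives R_L ≥ R_th(1/0.0280 − 1) = 849.3 × 34.71 = 29.5 kΩ.

R_L(min) ≈ 29.5 kΩ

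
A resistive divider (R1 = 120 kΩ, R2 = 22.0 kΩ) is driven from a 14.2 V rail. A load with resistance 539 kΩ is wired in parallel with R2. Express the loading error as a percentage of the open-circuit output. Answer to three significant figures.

3.33 %

The divider's output (Thévenin) resistance is R1‖R2 = 18.59 kΩ.
Fractional drop under load = R_th/(R_th + R_L) = 18.59 / (18.59 + 539) = 0.03334.
So the output falls by 3.33 %.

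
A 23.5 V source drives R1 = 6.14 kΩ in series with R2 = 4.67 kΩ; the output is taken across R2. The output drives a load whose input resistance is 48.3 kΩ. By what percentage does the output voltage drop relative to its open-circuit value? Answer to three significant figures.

The divider's output (Thévenin) resistance is R1‖R2 = 2.653 kΩ.
Fractional drop under load = R_th/(R_th + R_L) = 2.653 / (2.653 + 48.3) = 0.05206.
So the output falls by 5.21 %.

5.21 %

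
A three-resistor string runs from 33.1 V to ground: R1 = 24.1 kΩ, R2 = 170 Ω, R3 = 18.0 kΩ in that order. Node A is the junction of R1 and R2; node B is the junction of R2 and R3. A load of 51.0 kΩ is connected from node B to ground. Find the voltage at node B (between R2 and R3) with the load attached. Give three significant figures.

At node B, R3 is in parallel with the load: R3‖R_L = 13300 Ω.
Below node A the resistance is R2 + (R3‖R_L) = 13470 Ω, so V_A = 33.1 × 13470/37570 = 11.87 V.
Then V_B = V_A × (R3‖R_L)/(R2 + R3‖R_L) = 11.87 × 13300/13470 = 11.7 V.

V ≈ 11.7 V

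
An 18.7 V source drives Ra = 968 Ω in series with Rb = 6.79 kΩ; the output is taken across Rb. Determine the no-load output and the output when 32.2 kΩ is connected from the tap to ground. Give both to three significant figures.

Unloaded: 16.4 V; loaded: 15.9 V

Open-circuit: V = 18.7 × 6790/(968 + 6790) = 16.4 V.
With the load, Rb becomes Rb‖R_L = 5608 Ω, so V = 18.7 × 5608/6576 = 15.9 V.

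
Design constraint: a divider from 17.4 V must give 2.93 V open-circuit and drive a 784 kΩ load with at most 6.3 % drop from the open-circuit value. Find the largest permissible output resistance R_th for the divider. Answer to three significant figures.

Loading drop = R_th/(R_th + R_L) ≤ 0.0630, so R_th ≤ R_L · ε/(1−ε) = 784 kΩ × 0.0630/0.9370 = 52.7 kΩ.

R_th ≤ 52.7 kΩ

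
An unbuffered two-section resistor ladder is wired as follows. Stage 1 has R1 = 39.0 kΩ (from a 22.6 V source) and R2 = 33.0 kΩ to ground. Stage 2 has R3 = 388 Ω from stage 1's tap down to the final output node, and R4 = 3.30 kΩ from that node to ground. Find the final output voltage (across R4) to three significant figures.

V_out ≈ 1.59 V

Stage 2 presents R3+R4 = 3688 Ω as a load on stage 1's tap.
Stage 1's lower leg becomes R2‖(R3+R4) = 3317 Ω, so V_mid = 22.6 × 3317/42320 = 1.772 V.
Stage 2 is itself unloaded: V_out = V_mid × R4/(R3+R4) = 1.772 × 3300/3688 = 1.59 V.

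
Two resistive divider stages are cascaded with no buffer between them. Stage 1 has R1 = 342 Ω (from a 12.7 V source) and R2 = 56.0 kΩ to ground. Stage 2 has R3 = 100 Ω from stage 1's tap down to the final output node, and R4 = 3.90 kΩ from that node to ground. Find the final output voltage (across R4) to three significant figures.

Stage 2 presents R3+R4 = 4000 Ω as a load on stage 1's tap.
Stage 1's lower leg becomes R2‖(R3+R4) = 3733 Ω, so V_mid = 12.7 × 3733/4075 = 11.63 V.
Stage 2 is itself unloaded: V_out = V_mid × R4/(R3+R4) = 11.63 × 3900/4000 = 11.3 V.

V_out ≈ 11.3 V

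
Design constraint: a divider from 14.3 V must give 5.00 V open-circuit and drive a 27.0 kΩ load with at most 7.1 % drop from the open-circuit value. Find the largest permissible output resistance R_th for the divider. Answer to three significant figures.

R_th ≤ 2.06 kΩ

Loading drop = R_th/(R_th + R_L) ≤ 0.0710, so R_th ≤ R_L · ε/(1−ε) = 27.0 kΩ × 0.0710/0.9290 = 2.06 kΩ.
(Any R1, R2 with R2/(R1+R2) = 0.350 and R1‖R2 ≤ 2.06 kΩ will meet the spec.)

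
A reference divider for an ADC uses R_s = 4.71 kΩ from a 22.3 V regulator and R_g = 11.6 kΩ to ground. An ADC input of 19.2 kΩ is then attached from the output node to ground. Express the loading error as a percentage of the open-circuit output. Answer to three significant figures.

The divider's output (Thévenin) resistance is R_s‖R_g = 3.350 kΩ.
Fractional drop under load = R_th/(R_th + R_L) = 3.350 / (3.350 + 19.2) = 0.1486.
So the output falls by 14.9 %.

14.9 %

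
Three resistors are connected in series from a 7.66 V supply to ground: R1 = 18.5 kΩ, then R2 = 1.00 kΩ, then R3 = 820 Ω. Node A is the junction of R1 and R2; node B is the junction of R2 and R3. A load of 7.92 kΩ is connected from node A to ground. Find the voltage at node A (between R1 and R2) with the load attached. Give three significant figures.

V ≈ 0.567 V

Below node A the series string R2+R3 = 1820 Ω sits in parallel with the 7920 Ω load: 1480 Ω.
V_A = 7.66 × 1480/(18500 + 1480) = 0.567 V.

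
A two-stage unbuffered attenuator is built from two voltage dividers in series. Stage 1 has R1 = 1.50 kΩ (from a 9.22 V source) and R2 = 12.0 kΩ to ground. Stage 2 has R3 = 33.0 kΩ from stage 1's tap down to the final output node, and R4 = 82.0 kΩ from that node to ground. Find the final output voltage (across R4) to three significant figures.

Stage 2 presents R3+R4 = 115.0 kΩ as a load on stage 1's tap.
Stage 1's lower leg becomes R2‖(R3+R4) = 10.87 kΩ, so V_mid = 9.22 × 10.87/12.37 = 8.102 V.
Stage 2 is itself unloaded: V_out = V_mid × R4/(R3+R4) = 8.102 × 82.0/115.0 = 5.78 V.

V_out ≈ 5.78 V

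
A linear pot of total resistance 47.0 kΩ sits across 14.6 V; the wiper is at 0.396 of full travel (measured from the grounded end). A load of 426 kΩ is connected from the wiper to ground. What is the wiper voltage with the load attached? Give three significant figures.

V ≈ 5.63 V

The wiper splits the pot into (1−α)R = 28.39 kΩ above and αR = 18.61 kΩ below.
Lower section ‖ load = 17.83 kΩ.
V_wiper = 14.6 × 17.83/(28.39 + 17.83) = 5.63 V.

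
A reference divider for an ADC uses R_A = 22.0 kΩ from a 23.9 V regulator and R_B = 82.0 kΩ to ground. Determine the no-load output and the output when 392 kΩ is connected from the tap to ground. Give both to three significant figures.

Open-circuit: V = 23.9 × 82.0/(22.0 + 82.0) = 18.8 V.
With the load, R_B becomes R_B‖R_L = 67.81 kΩ, so V = 23.9 × 67.81/89.81 = 18.0 V.

Unloaded: 18.8 V; loaded: 18.0 V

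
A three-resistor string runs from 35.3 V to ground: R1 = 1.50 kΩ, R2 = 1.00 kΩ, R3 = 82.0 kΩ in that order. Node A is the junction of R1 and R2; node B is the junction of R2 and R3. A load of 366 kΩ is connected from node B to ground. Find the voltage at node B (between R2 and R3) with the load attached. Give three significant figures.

At node B, R3 is in parallel with the load: R3‖R_L = 66.99 kΩ.
Below node A the resistance is R2 + (R3‖R_L) = 67.99 kΩ, so V_A = 35.3 × 67.99/69.49 = 34.54 V.
Then V_B = V_A × (R3‖R_L)/(R2 + R3‖R_L) = 34.54 × 66.99/67.99 = 34.0 V.

V ≈ 34.0 V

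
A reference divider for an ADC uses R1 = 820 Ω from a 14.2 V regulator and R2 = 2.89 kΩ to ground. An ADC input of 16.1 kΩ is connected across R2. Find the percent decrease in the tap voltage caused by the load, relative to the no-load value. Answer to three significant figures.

The divider's output (Thévenin) resistance is R1‖R2 = 638.8 Ω.
Fractional drop under load = R_th/(R_th + R_L) = 638.8 / (638.8 + 16100) = 0.03816.
So the output falls by 3.82 %.

3.82 %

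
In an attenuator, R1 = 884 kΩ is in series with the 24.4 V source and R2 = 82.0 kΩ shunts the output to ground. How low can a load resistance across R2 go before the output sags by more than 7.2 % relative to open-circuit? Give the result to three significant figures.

R_L(min) ≈ 967 kΩ

Output resistance R_th = R1‖R2 = (884 × 82.0)/966.0 = 75.04 kΩ.
The fractional drop is R_th/(R_th + R_L); requiring this ≤ 0.0720 gives R_L ≥ R_th(1/0.0720 − 1) = 75.04 × 12.89 = 967 kΩ.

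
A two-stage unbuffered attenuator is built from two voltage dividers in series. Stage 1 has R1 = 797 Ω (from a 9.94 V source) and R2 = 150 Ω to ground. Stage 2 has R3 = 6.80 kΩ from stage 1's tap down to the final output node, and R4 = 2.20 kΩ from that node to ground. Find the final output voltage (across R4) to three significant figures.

V_out ≈ 0.380 V

Stage 2 presents R3+R4 = 9000 Ω as a load on stage 1's tap.
Stage 1's lower leg becomes R2‖(R3+R4) = 147.5 Ω, so V_mid = 9.94 × 147.5/944.5 = 1.553 V.
Stage 2 is itself unloaded: V_out = V_mid × R4/(R3+R4) = 1.553 × 2200/9000 = 0.380 V.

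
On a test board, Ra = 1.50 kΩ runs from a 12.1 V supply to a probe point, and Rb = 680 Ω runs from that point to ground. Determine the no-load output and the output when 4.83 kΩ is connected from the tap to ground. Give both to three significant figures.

Open-circuit: V = 12.1 × 680/(1500 + 680) = 3.77 V.
With the load, Rb becomes Rb‖R_L = 596.1 Ω, so V = 12.1 × 596.1/2096 = 3.44 V.

Unloaded: 3.77 V; loaded: 3.44 V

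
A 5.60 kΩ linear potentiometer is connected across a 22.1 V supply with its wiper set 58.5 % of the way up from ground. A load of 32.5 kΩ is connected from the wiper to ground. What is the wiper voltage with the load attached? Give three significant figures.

V ≈ 12.4 V

The wiper splits the pot into (1−α)R = 2.324 kΩ above and αR = 3.276 kΩ below.
Lower section ‖ load = 2.976 kΩ.
V_wiper = 22.1 × 2.976/(2.324 + 2.976) = 12.4 V.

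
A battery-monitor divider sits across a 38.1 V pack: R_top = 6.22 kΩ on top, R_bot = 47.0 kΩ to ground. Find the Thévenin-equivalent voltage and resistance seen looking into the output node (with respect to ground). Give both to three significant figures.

V_th = 33.6 V, R_th = 5.49 kΩ

V_th is the open-circuit tap voltage: 38.1 × 47.0/(6.22 + 47.0) = 33.6 V.
With the supply zeroed, R_top and R_bot appear in parallel from the tap: R_th = R_top‖R_bot = (6.22 × 47.0)/53.22 = 5.49 kΩ.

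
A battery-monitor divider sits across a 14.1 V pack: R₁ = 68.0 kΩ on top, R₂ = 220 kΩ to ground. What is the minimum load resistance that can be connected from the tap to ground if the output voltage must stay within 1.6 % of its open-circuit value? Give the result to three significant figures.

R_L(min) ≈ 3.19 MΩ

Output resistance R_th = R₁‖R₂ = (68.0 × 220)/288.0 = 51.94 kΩ.
The fractional drop is R_th/(R_th + R_L); requiring this ≤ 0.0160 gives R_L ≥ R_th(1/0.0160 − 1) = 51.94 × 61.50 = 3.19 MΩ.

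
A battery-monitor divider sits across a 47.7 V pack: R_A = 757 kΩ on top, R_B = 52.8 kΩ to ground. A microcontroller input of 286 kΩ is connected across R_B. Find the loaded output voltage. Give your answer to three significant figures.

V_out ≈ 2.65 V

The load sits in parallel with R_B: R_B‖R_L = (52.8 × 286) / (52.8 + 286) = 44.57 kΩ.
V_out = 47.7 × 44.57 / (757 + 44.57) = 47.7 × 44.57/801.6 = 2.65 V.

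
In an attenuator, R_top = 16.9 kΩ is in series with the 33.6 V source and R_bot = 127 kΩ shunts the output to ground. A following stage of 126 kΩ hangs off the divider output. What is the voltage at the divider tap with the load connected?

V_out ≈ 26.5 V

The load sits in parallel with R_bot: R_bot‖R_L = (127 × 126) / (127 + 126) = 63.25 kΩ.
V_out = 33.6 × 63.25 / (16.9 + 63.25) = 33.6 × 63.25/80.15 = 26.5 V.
(Unloaded it would have been 29.7 V.)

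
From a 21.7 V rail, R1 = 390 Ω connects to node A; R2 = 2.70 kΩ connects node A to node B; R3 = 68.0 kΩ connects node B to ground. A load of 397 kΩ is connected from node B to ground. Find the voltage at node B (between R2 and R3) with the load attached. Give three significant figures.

At node B, R3 is in parallel with the load: R3‖R_L = 58060 Ω.
Below node A the resistance is R2 + (R3‖R_L) = 60760 Ω, so V_A = 21.7 × 60760/61150 = 21.56 V.
Then V_B = V_A × (R3‖R_L)/(R2 + R3‖R_L) = 21.56 × 58060/60760 = 20.6 V.

V ≈ 20.6 V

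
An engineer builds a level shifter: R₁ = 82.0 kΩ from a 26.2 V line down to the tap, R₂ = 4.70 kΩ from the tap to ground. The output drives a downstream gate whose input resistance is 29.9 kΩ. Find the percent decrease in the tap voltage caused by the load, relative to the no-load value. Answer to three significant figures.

12.9 %

The divider's output (Thévenin) resistance is R₁‖R₂ = 4.445 kΩ.
Fractional drop under load = R_th/(R_th + R_L) = 4.445 / (4.445 + 29.9) = 0.1294.
So the output falls by 12.9 %.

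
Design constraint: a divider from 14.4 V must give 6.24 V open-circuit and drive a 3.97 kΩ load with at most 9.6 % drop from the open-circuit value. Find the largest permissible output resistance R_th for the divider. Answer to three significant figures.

R_th ≤ 422 Ω

Loading drop = R_th/(R_th + R_L) ≤ 0.0960, so R_th ≤ R_L · ε/(1−ε) = 3.97 kΩ × 0.0960/0.9040 = 422 Ω.
(Any R1, R2 with R2/(R1+R2) = 0.433 and R1‖R2 ≤ 422 Ω will meet the spec.)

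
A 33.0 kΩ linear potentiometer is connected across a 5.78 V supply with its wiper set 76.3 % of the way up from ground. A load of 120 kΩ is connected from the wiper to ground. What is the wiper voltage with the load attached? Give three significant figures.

V ≈ 4.20 V

The wiper splits the pot into (1−α)R = 7.821 kΩ above and αR = 25.18 kΩ below.
Lower section ‖ load = 20.81 kΩ.
V_wiper = 5.78 × 20.81/(7.821 + 20.81) = 4.20 V.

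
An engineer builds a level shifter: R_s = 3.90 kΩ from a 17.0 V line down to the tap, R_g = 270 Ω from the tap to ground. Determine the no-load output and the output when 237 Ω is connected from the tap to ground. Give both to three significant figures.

Unloaded: 1.10 V; loaded: 0.533 V

Open-circuit: V = 17.0 × 270/(3900 + 270) = 1.10 V.
With the load, R_g becomes R_g‖R_L = 126.2 Ω, so V = 17.0 × 126.2/4026 = 0.533 V.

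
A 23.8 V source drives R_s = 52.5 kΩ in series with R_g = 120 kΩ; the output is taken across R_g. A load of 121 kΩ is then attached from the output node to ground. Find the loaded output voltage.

The load sits in parallel with R_g: R_g‖R_L = (120 × 121) / (120 + 121) = 60.25 kΩ.
V_out = 23.8 × 60.25 / (52.5 + 60.25) = 23.8 × 60.25/112.7 = 12.7 V.

V_out ≈ 12.7 V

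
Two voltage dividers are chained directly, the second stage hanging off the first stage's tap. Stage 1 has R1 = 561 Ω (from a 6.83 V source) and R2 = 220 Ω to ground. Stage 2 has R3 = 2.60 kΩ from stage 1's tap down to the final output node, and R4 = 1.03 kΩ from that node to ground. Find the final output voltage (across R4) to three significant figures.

V_out ≈ 0.523 V

Stage 2 presents R3+R4 = 3630 Ω as a load on stage 1's tap.
Stage 1's lower leg becomes R2‖(R3+R4) = 207.4 Ω, so V_mid = 6.83 × 207.4/768.4 = 1.844 V.
Stage 2 is itself unloaded: V_out = V_mid × R4/(R3+R4) = 1.844 × 1030/3630 = 0.523 V.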